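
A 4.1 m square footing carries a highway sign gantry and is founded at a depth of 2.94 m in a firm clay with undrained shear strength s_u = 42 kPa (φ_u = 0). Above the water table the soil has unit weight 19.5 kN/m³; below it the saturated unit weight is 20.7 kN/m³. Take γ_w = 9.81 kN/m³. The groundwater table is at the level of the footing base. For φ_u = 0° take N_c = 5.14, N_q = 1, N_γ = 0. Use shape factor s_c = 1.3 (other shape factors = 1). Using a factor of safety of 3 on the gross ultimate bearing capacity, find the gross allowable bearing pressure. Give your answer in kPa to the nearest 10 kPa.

Overburden at base level: q = 19.5 × 2.94 = 57.33 kPa.
Cohesion term c·N_c·s_c = 42 × 5.14 × 1.3 = 280.64 kPa; surcharge term q·N_q = 57.33 × 1 = 57.33 kPa.
q_ult = 280.64 + 57.33 = 337.97 kPa.
q_all = 337.97 / 3 = 112.66 kPa.

q_all ≈ 110 kPa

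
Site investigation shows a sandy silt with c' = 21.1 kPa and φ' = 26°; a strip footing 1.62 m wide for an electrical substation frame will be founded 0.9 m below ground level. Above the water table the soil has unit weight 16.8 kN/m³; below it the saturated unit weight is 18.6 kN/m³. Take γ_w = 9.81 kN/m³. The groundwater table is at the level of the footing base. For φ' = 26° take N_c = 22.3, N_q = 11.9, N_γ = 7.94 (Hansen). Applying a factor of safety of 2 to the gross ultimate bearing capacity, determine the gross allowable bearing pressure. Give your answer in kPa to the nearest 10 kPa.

q = γ·D_f = 16.8 × 0.9 = 15.12 kPa.
For the ½γBN_γ term take γ' = 18.6 − 9.81 = 8.79 kN/m³ (soil below base is submerged).
c·N_c = 21.1 × 22.3 = 470.53 kPa
q·N_q = 15.12 × 11.9 = 179.93 kPa
0.5·γ·B·N_γ = 0.5 × 8.79 × 1.62 × 7.94 = 56.532 kPa
q_ult = 470.53 + 179.93 + 56.532 = 706.99 kPa.
q_all = q_ult / FS = 706.99 / 2 = 353.5 kPa.

q_all ≈ 350 kPa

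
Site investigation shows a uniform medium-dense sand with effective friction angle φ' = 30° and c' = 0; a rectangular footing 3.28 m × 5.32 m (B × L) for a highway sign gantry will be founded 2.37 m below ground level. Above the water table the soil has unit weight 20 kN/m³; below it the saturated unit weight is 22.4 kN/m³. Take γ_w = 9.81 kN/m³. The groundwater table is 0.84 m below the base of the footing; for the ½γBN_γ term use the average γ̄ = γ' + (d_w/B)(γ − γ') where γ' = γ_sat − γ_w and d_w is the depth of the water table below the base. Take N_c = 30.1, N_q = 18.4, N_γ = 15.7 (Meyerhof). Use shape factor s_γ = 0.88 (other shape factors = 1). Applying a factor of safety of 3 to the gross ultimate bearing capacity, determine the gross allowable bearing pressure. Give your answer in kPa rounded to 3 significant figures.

Overburden at base level: q = 20 × 2.37 = 47.4 kPa.
The water table is 0.84 m below the base (< B = 3.28 m), so the ½γBN_γ term uses γ̄ = γ' + (d_w/B)(γ − γ') = 12.59 + (0.84/3.28)(20 − 12.59) = 14.488 kN/m³.
Surcharge term q·N_q = 47.4 × 18.4 = 872.16 kPa; self-weight term 0.5·γ·B·N_γ·s_γ = 0.5 × 14.488 × 3.28 × 15.7 × 0.88 = 328.27 kPa.
q_ult = 872.16 + 328.27 = 1200.4 kPa.
q_all = q_ult / FS = 1200.4 / 3 = 400.14 kPa.

q_all ≈ 400 kPa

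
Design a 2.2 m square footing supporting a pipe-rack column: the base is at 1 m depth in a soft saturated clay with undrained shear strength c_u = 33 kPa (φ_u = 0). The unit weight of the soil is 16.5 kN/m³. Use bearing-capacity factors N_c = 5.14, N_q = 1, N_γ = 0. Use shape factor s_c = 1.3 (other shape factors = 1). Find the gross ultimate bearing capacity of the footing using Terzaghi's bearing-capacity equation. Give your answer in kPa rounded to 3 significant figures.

Overburden at base level: q = 16.5 × 1 = 16.5 kPa.
Cohesion term c·N_c·s_c = 33 × 5.14 × 1.3 = 220.51 kPa; surcharge term q·N_q = 16.5 × 1 = 16.5 kPa.
q_ult = 220.51 + 16.5 = 237.01 kPa.

q_ult ≈ 237 kPa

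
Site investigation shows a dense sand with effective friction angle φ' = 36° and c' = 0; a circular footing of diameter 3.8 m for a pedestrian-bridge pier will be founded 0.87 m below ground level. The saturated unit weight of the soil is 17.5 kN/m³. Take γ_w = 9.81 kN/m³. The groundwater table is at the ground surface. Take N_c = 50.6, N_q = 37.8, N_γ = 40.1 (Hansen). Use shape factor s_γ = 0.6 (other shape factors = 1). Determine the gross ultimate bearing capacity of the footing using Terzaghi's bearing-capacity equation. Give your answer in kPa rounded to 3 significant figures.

With the water table at the surface the whole profile is submerged: γ' = 17.5 − 9.81 = 7.69 kN/m³, so q = γ'·D_f = 6.6903 kPa; the same γ' applies in the ½γBN_γ term.
q_ult = q·N_q + 0.5·γ·B·N_γ·s_γ
     = 6.6903 × 37.8 + 0.5 × 7.69 × 3.8 × 40.1 × 0.6
     = 252.89 + 351.54 = 604.43 kPa.

q_ult ≈ 604 kPa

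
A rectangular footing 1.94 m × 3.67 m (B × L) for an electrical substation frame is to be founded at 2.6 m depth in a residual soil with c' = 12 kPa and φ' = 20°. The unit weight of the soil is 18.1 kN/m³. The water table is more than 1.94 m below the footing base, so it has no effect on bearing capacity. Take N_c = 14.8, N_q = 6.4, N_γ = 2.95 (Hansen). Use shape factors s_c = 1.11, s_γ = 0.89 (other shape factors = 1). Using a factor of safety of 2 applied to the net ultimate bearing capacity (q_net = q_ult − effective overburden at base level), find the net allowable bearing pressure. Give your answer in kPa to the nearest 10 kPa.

Effective surcharge at the founding depth q = γ·D_f = 18.1 × 2.6 = 47.06 kPa.
q_ult = c·N_c·s_c + q·N_q + 0.5·γ·B·N_γ·s_γ
     = 12 × 14.8 × 1.11 + 47.06 × 6.4 + 0.5 × 18.1 × 1.94 × 2.95 × 0.89
     = 197.14 + 301.18 + 46.096 = 544.42 kPa.
Net ultimate: q_net = 544.42 − 47.06 = 497.36 kPa.
q_all(net) = 497.36 / 2 = 248.68 kPa.

q_all(net) ≈ 250 kPa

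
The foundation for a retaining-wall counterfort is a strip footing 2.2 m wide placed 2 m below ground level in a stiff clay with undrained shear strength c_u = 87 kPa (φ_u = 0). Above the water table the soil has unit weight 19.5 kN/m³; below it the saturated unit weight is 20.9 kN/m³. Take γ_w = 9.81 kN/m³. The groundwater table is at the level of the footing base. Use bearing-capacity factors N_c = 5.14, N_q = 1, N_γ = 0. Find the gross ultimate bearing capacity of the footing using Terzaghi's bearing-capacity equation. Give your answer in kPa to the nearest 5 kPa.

Overburden at base level: q = 19.5 × 2 = 39 kPa.
Cohesion term c·N_c = 87 × 5.14 = 447.18 kPa; surcharge term q·N_q = 39 × 1 = 39 kPa.
q_ult = 447.18 + 39 = 486.18 kPa.

q_ult ≈ 485 kPa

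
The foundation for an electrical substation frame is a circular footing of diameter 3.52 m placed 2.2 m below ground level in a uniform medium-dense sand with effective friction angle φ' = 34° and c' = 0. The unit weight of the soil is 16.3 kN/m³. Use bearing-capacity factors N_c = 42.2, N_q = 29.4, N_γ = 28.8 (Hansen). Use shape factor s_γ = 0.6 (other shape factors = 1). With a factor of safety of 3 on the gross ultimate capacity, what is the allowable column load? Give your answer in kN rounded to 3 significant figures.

Effective surcharge at the founding depth q = γ·D_f = 16.3 × 2.2 = 35.86 kPa.
q_ult = q·N_q + 0.5·γ·B·N_γ·s_γ
     = 35.86 × 29.4 + 0.5 × 16.3 × 3.52 × 28.8 × 0.6
     = 1054.3 + 495.73 = 1550 kPa.
Gross allowable pressure q_all = 1550 / 3 = 516.67 kPa.
Footing area = 9.7314 m², so allowable column load = 516.67 × 9.7314 = 5027.9 kN.

P_all ≈ 5030 kN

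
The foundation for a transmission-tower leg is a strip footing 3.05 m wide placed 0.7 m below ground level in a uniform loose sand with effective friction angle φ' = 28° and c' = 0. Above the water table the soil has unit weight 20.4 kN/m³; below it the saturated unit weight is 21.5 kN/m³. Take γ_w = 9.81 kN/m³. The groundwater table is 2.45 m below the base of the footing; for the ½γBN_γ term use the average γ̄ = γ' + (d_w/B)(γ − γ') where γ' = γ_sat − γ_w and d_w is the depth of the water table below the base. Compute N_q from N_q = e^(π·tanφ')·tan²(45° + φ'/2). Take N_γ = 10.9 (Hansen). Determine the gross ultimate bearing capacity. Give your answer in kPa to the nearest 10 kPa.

tan28° = 0.5317, so N_q = e^(π×0.5317)·tan²(59°) = 5.314 × 2.77 = 14.72.
q = γ·D_f = 20.4 × 0.7 = 14.28 kPa.
γ' = 11.69 kN/m³; averaging over the depth B below the base, γ̄ = γ' + (d_w/B)(γ − γ') = 18.687 kN/m³.
q·N_q = 14.28 × 14.72 = 210.2 kPa
0.5·γ·B·N_γ = 0.5 × 18.687 × 3.05 × 10.9 = 310.62 kPa
q_ult = 210.2 + 310.62 = 520.82 kPa.

q_ult ≈ 520 kPa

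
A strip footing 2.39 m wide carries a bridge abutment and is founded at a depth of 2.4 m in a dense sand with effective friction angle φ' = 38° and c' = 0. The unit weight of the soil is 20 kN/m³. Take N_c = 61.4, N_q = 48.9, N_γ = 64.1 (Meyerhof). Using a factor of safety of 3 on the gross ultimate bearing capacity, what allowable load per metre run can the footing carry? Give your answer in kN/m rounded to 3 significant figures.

≈ 3090 kN/m

Effective surcharge at the founding depth q = γ·D_f = 20 × 2.4 = 48 kPa.
q_ult = q·N_q + 0.5·γ·B·N_γ
     = 48 × 48.9 + 0.5 × 20 × 2.39 × 64.1
     = 2347.2 + 1532 = 3879.2 kPa.
Gross allowable pressure q_all = 3879.2 / 3 = 1293.1 kPa.
Allowable wall load = q_all × B = 1293.1 × 2.39 = 3090.4 kN per metre run.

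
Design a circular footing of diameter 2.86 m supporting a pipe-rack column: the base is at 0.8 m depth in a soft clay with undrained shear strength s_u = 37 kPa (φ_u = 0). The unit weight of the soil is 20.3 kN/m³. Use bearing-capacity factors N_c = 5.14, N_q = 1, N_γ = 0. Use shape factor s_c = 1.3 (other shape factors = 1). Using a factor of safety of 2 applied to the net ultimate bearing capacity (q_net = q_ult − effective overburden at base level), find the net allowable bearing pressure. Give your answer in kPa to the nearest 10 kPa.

Effective surcharge at the founding depth q = γ·D_f = 20.3 × 0.8 = 16.24 kPa.
q_ult = c·N_c·s_c + q·N_q
     = 37 × 5.14 × 1.3 + 16.24 × 1
     = 247.23 + 16.24 = 263.47 kPa.
Net ultimate: q_net = 263.47 − 16.24 = 247.23 kPa.
q_all(net) = 247.23 / 2 = 123.62 kPa.

q_all(net) ≈ 120 kPa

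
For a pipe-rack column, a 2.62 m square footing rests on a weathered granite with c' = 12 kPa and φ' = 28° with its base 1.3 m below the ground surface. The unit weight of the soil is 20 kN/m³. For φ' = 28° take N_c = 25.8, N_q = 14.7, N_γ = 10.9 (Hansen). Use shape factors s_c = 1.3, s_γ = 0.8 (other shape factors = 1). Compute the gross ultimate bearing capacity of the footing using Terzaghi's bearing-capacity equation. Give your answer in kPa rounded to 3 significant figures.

q_ult ≈ 1010 kPa

q = γ·D_f = 20 × 1.3 = 26 kPa.
c·N_c·s_c = 12 × 25.8 × 1.3 = 402.48 kPa
q·N_q = 26 × 14.7 = 382.2 kPa
0.5·γ·B·N_γ·s_γ = 0.5 × 20 × 2.62 × 10.9 × 0.8 = 228.46 kPa
q_ult = 402.48 + 382.2 + 228.46 = 1013.1 kPa.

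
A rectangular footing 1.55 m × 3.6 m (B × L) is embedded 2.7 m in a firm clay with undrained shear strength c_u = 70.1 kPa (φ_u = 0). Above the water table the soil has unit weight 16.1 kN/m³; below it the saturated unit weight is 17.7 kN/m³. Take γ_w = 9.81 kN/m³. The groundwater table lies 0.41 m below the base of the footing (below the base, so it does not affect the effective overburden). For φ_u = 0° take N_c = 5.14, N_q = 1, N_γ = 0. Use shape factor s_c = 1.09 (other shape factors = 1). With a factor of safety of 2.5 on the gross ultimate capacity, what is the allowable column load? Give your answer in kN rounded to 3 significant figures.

Effective surcharge at the founding depth q = γ·D_f = 16.1 × 2.7 = 43.47 kPa.
q_ult = c·N_c·s_c + q·N_q
     = 70.1 × 5.14 × 1.09 + 43.47 × 1
     = 392.74 + 43.47 = 436.21 kPa.
Gross allowable pressure q_all = 436.21 / 2.5 = 174.48 kPa.
Footing area = 5.58 m², so allowable column load = 174.48 × 5.58 = 973.63 kN.

P_all ≈ 974 kN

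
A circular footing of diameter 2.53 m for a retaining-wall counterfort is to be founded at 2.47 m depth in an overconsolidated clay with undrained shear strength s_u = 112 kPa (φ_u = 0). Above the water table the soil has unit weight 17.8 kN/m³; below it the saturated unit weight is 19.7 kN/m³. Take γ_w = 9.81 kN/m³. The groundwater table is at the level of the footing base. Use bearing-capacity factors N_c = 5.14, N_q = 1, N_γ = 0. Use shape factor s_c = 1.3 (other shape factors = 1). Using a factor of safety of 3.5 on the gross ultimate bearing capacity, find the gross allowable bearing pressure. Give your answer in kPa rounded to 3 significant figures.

q_all ≈ 226 kPa

Overburden at base level: q = 17.8 × 2.47 = 43.966 kPa.
Cohesion term c·N_c·s_c = 112 × 5.14 × 1.3 = 748.38 kPa; surcharge term q·N_q = 43.966 × 1 = 43.966 kPa.
q_ult = 748.38 + 43.966 = 792.35 kPa.
q_all = 792.35 / 3.5 = 226.39 kPa.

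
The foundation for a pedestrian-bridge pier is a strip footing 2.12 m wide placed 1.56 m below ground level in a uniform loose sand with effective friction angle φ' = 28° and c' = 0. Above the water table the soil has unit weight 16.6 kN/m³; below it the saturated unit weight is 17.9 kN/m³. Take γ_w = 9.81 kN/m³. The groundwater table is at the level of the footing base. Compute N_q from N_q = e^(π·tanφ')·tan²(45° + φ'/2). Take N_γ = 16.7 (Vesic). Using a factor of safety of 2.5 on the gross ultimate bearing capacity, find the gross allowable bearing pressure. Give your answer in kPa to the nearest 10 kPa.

N_q = e^(π·tan28°)·tan²(59°) = 14.72.
q = γ·D_f = 16.6 × 1.56 = 25.896 kPa.
For the ½γBN_γ term take γ' = 17.9 − 9.81 = 8.09 kN/m³ (soil below base is submerged).
q·N_q = 25.896 × 14.72 = 381.19 kPa
0.5·γ·B·N_γ = 0.5 × 8.09 × 2.12 × 16.7 = 143.21 kPa
q_ult = 381.19 + 143.21 = 524.4 kPa.
q_all = 524.4 / 2.5 = 209.76 kPa.

q_all ≈ 210 kPa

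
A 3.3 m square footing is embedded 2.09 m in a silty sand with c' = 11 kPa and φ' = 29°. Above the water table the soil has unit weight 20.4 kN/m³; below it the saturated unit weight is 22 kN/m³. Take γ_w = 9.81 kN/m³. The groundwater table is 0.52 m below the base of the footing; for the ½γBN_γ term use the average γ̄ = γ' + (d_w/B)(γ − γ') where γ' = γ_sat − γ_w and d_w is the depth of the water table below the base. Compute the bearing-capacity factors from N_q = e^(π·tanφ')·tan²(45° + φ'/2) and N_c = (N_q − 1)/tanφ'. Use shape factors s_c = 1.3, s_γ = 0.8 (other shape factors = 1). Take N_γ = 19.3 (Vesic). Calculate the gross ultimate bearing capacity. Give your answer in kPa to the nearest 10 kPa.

q_ult ≈ 1440 kPa

tan29° = 0.5543, so N_q = e^(π×0.5543)·tan²(59.5°) = 5.705 × 2.882 = 16.44.
N_c = (16.44 − 1)/tan29° = 27.86.
q = γ·D_f = 20.4 × 2.09 = 42.636 kPa.
γ' = 12.19 kN/m³; averaging over the depth B below the base, γ̄ = γ' + (d_w/B)(γ − γ') = 13.484 kN/m³.
c·N_c·s_c = 11 × 27.86 × 1.3 = 398.4 kPa
q·N_q = 42.636 × 16.443 = 701.08 kPa
0.5·γ·B·N_γ·s_γ = 0.5 × 13.484 × 3.3 × 19.3 × 0.8 = 343.51 kPa
q_ult = 398.4 + 701.08 + 343.51 = 1443 kPa.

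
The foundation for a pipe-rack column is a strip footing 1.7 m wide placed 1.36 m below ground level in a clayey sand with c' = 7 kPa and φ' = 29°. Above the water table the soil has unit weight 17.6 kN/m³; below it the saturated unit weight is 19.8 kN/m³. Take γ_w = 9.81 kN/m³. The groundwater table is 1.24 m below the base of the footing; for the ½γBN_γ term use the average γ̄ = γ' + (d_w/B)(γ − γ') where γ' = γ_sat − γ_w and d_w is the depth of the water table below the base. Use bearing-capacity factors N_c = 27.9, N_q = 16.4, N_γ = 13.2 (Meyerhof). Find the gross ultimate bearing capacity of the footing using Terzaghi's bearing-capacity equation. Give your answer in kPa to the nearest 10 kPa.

Effective surcharge at the founding depth q = γ·D_f = 17.6 × 1.36 = 23.936 kPa.
With d_w = 1.24 m < B, γ̄ = 9.99 + (1.24/1.7) × (17.6 − 9.99) = 15.541 kN/m³.
q_ult = c·N_c + q·N_q + 0.5·γ·B·N_γ
     = 7 × 27.9 + 23.936 × 16.4 + 0.5 × 15.541 × 1.7 × 13.2
     = 195.3 + 392.55 + 174.37 = 762.22 kPa.

q_ult ≈ 760 kPa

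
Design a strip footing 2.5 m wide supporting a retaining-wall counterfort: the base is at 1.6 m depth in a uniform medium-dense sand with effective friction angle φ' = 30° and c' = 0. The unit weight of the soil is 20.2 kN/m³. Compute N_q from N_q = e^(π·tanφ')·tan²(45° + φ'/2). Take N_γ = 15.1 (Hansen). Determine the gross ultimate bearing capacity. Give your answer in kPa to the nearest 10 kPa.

tan30° = 0.5774, so N_q = e^(π×0.5774)·tan²(60°) = 6.134 × 3.0 = 18.4.
Effective surcharge at the founding depth q = γ·D_f = 20.2 × 1.6 = 32.32 kPa.
q_ult = q·N_q + 0.5·γ·B·N_γ
     = 32.32 × 18.401 + 0.5 × 20.2 × 2.5 × 15.1
     = 594.72 + 381.27 = 976 kPa.

q_ult ≈ 980 kPa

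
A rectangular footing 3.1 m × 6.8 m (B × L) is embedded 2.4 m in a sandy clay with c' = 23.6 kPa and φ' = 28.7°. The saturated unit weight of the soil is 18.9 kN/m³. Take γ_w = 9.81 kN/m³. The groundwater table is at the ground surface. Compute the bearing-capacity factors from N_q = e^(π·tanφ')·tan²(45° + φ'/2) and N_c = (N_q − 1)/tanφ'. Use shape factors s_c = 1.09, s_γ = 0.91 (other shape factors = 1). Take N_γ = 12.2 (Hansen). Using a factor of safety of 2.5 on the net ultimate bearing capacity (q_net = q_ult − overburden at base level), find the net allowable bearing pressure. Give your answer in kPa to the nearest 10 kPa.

q_all(net) ≈ 470 kPa

N_q = e^(π·tan28.7°)·tan²(59.35°) = 15.9; N_c = (N_q − 1)/tanφ' = 27.22.
γ' = 18.9 − 9.81 = 9.09 kN/m³ (submerged throughout). q = 9.09 × 2.4 = 21.816 kPa; the same γ' applies in the ½γBN_γ term.
c·N_c·s_c = 23.6 × 27.221 × 1.09 = 700.24 kPa
q·N_q = 21.816 × 15.903 = 346.94 kPa
0.5·γ·B·N_γ·s_γ = 0.5 × 9.09 × 3.1 × 12.2 × 0.91 = 156.42 kPa
q_ult = 700.24 + 346.94 + 156.42 = 1203.6 kPa.
q_net = 1203.6 − 21.816 = 1181.8 kPa.
q_all(net) = 1181.8 / 2.5 = 472.72 kPa.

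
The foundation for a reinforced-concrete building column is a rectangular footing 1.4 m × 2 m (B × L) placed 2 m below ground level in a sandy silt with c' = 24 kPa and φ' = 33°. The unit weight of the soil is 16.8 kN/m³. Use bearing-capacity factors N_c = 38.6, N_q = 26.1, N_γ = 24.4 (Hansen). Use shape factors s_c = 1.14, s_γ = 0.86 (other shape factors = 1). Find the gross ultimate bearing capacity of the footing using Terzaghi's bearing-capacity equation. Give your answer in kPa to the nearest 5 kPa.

q_ult ≈ 2180 kPa

q = γ·D_f = 16.8 × 2 = 33.6 kPa.
c·N_c·s_c = 24 × 38.6 × 1.14 = 1056.1 kPa
q·N_q = 33.6 × 26.1 = 876.96 kPa
0.5·γ·B·N_γ·s_γ = 0.5 × 16.8 × 1.4 × 24.4 × 0.86 = 246.77 kPa
q_ult = 1056.1 + 876.96 + 246.77 = 2179.8 kPa.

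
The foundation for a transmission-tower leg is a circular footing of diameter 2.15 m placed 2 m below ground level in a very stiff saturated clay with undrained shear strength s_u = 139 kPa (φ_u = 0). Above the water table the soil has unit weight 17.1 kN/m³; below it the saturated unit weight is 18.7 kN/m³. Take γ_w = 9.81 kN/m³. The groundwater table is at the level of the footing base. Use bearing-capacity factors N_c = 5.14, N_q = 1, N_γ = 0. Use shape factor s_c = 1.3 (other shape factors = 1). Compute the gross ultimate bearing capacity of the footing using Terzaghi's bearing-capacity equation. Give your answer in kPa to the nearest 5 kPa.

q_ult ≈ 965 kPa

Effective surcharge at the founding depth q = γ·D_f = 17.1 × 2 = 34.2 kPa.
q_ult = c·N_c·s_c + q·N_q
     = 139 × 5.14 × 1.3 + 34.2 × 1
     = 928.8 + 34.2 = 963 kPa.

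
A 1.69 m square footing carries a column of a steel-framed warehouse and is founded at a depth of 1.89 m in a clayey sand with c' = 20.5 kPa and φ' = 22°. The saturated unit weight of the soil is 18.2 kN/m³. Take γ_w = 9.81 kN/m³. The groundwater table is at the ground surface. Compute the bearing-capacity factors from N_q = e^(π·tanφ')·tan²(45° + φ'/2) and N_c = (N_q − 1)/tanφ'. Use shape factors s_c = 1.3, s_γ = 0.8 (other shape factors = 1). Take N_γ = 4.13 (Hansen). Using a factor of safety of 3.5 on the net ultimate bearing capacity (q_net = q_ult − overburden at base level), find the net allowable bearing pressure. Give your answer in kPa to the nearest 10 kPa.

N_q = e^(π·tan22°)·tan²(56°) = 7.82; N_c = (N_q − 1)/tanφ' = 16.88.
With the water table at the surface the whole profile is submerged: γ' = 18.2 − 9.81 = 8.39 kN/m³, so q = γ'·D_f = 15.857 kPa; the same γ' applies in the ½γBN_γ term.
q_ult = c·N_c·s_c + q·N_q + 0.5·γ·B·N_γ·s_γ
     = 20.5 × 16.883 × 1.3 + 15.857 × 7.8211 + 0.5 × 8.39 × 1.69 × 4.13 × 0.8
     = 449.93 + 124.02 + 23.424 = 597.37 kPa.
q_net = 597.37 − 15.857 = 581.52 kPa.
q_all(net) = 581.52 / 3.5 = 166.15 kPa.

q_all(net) ≈ 170 kPa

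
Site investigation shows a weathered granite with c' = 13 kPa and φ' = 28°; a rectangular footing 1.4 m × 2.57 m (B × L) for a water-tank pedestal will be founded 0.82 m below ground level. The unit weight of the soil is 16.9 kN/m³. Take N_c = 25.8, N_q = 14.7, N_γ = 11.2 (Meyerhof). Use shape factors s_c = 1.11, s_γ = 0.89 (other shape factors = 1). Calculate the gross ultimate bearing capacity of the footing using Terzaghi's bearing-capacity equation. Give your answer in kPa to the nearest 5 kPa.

q_ult ≈ 695 kPa

Overburden at base level: q = 16.9 × 0.82 = 13.858 kPa.
Cohesion term c·N_c·s_c = 13 × 25.8 × 1.11 = 372.29 kPa; surcharge term q·N_q = 13.858 × 14.7 = 203.71 kPa; self-weight term 0.5·γ·B·N_γ·s_γ = 0.5 × 16.9 × 1.4 × 11.2 × 0.89 = 117.92 kPa.
q_ult = 372.29 + 203.71 + 117.92 = 693.93 kPa.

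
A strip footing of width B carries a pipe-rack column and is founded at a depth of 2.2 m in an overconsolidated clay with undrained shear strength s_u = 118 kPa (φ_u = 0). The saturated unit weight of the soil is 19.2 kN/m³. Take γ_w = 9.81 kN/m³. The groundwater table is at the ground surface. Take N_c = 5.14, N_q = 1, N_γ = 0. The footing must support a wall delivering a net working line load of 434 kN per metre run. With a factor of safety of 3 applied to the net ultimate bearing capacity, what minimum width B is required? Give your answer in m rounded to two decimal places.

Water table at ground surface, so effective unit weight γ' = 19.2 − 9.81 = 9.39 kN/m³ is used throughout; overburden q = 9.39 × 2.2 = 20.658 kPa.
Cohesion term c·N_c = 118 × 5.14 = 606.52 kPa; surcharge term q·N_q = 20.658 × 1 = 20.658 kPa.
q_ult = 606.52 + 20.658 = 627.18 kPa.
For φ = 0 the ½γBN_γ term vanishes, so q_ult is independent of B. q_net = 627.18 − 20.658 = 606.52 kPa; q_all(net) = 606.52/3 = 202.17 kPa.
Required width B = w / q_all(net) = 434 / 202.17 = 2.147 m.

B = 2.15 m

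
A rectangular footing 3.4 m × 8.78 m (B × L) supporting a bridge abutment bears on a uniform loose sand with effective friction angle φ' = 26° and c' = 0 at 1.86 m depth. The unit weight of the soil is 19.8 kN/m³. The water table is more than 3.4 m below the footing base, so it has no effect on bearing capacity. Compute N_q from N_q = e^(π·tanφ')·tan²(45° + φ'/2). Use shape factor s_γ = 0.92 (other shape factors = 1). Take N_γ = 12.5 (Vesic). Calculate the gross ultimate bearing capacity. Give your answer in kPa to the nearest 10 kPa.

q_ult ≈ 820 kPa

tan26° = 0.4877, so N_q = e^(π×0.4877)·tan²(58°) = 4.629 × 2.561 = 11.85.
Effective surcharge at the founding depth q = γ·D_f = 19.8 × 1.86 = 36.828 kPa.
q_ult = q·N_q + 0.5·γ·B·N_γ·s_γ
     = 36.828 × 11.854 + 0.5 × 19.8 × 3.4 × 12.5 × 0.92
     = 436.57 + 387.09 = 823.66 kPa.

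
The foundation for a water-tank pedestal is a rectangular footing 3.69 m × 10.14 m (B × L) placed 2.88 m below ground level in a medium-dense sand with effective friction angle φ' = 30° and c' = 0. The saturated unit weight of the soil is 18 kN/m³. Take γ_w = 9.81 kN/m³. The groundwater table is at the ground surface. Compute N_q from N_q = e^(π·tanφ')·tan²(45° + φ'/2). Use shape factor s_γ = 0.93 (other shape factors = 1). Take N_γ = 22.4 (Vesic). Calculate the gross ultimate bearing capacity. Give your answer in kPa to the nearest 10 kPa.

tan30° = 0.5774, so N_q = e^(π×0.5774)·tan²(60°) = 6.134 × 3.0 = 18.4.
γ' = 18 − 9.81 = 8.19 kN/m³ (submerged throughout). q = 8.19 × 2.88 = 23.587 kPa; the same γ' applies in the ½γBN_γ term.
q·N_q = 23.587 × 18.401 = 434.03 kPa
0.5·γ·B·N_γ·s_γ = 0.5 × 8.19 × 3.69 × 22.4 × 0.93 = 314.78 kPa
q_ult = 434.03 + 314.78 = 748.81 kPa.

q_ult ≈ 750 kPa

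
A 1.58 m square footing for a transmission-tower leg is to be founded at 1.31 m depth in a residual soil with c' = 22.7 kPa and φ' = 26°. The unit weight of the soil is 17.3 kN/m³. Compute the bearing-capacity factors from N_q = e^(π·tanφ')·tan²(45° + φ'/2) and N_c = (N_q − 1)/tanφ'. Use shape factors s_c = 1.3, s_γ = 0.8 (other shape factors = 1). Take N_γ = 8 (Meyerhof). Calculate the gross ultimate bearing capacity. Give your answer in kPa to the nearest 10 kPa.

tan26° = 0.4877, so N_q = e^(π×0.4877)·tan²(58°) = 4.629 × 2.561 = 11.85.
N_c = (11.85 − 1)/tan26° = 22.25.
Effective surcharge at the founding depth q = γ·D_f = 17.3 × 1.31 = 22.663 kPa.
q_ult = c·N_c·s_c + q·N_q + 0.5·γ·B·N_γ·s_γ
     = 22.7 × 22.254 × 1.3 + 22.663 × 11.854 + 0.5 × 17.3 × 1.58 × 8 × 0.8
     = 656.73 + 268.65 + 87.469 = 1012.8 kPa.

q_ult ≈ 1010 kPa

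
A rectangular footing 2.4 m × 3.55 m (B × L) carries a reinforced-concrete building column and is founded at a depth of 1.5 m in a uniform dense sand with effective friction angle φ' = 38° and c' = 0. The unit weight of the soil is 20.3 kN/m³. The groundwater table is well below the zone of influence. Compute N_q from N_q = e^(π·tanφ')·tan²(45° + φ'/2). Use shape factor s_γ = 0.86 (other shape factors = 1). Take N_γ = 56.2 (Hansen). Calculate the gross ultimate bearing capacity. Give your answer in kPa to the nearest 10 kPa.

q_ult ≈ 2670 kPa

tan38° = 0.7813, so N_q = e^(π×0.7813)·tan²(64°) = 11.64 × 4.204 = 48.93.
Effective surcharge at the founding depth q = γ·D_f = 20.3 × 1.5 = 30.45 kPa.
q_ult = q·N_q + 0.5·γ·B·N_γ·s_γ
     = 30.45 × 48.933 + 0.5 × 20.3 × 2.4 × 56.2 × 0.86
     = 1490 + 1177.4 = 2667.4 kPa.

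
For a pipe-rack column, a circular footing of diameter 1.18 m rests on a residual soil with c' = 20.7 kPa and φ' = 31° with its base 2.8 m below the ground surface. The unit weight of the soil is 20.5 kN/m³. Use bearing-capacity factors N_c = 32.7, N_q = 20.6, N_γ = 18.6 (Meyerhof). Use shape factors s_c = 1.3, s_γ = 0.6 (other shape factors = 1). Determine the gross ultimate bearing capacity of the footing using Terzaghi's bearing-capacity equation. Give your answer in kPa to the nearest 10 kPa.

Overburden at base level: q = 20.5 × 2.8 = 57.4 kPa.
Cohesion term c·N_c·s_c = 20.7 × 32.7 × 1.3 = 879.96 kPa; surcharge term q·N_q = 57.4 × 20.6 = 1182.4 kPa; self-weight term 0.5·γ·B·N_γ·s_γ = 0.5 × 20.5 × 1.18 × 18.6 × 0.6 = 134.98 kPa.
q_ult = 879.96 + 1182.4 + 134.98 = 2197.4 kPa.

q_ult ≈ 2200 kPa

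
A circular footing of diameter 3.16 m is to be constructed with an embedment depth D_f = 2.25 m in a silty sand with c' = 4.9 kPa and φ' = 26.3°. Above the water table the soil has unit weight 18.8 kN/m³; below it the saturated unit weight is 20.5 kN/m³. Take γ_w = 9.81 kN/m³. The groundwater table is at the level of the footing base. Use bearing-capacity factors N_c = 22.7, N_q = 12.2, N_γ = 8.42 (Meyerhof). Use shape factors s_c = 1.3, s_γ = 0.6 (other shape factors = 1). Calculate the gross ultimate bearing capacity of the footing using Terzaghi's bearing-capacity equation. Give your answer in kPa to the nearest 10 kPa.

q_ult ≈ 750 kPa

Effective surcharge at the founding depth q = γ·D_f = 18.8 × 2.25 = 42.3 kPa.
The water table coincides with the base, so in the self-weight term γ → γ' = 10.69 kN/m³.
q_ult = c·N_c·s_c + q·N_q + 0.5·γ·B·N_γ·s_γ
     = 4.9 × 22.7 × 1.3 + 42.3 × 12.2 + 0.5 × 10.69 × 3.16 × 8.42 × 0.6
     = 144.6 + 516.06 + 85.329 = 745.99 kPa.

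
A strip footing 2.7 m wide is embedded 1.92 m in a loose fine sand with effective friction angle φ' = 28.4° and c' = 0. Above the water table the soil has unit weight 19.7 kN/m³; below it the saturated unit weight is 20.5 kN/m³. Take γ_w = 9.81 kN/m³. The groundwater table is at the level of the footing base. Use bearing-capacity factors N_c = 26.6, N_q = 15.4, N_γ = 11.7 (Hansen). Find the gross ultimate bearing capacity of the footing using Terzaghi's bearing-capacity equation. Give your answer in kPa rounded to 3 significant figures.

q = γ·D_f = 19.7 × 1.92 = 37.824 kPa.
For the ½γBN_γ term take γ' = 20.5 − 9.81 = 10.69 kN/m³ (soil below base is submerged).
q·N_q = 37.824 × 15.4 = 582.49 kPa
0.5·γ·B·N_γ = 0.5 × 10.69 × 2.7 × 11.7 = 168.85 kPa
q_ult = 582.49 + 168.85 = 751.34 kPa.

q_ult ≈ 751 kPa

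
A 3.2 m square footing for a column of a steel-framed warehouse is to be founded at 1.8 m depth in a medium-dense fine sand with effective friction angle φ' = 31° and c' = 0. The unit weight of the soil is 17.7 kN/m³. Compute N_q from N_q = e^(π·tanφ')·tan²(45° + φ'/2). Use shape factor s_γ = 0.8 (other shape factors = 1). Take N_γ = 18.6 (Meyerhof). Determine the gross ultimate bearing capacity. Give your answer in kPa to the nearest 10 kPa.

q_ult ≈ 1080 kPa

tan31° = 0.6009, so N_q = e^(π×0.6009)·tan²(60.5°) = 6.604 × 3.124 = 20.63.
q = γ·D_f = 17.7 × 1.8 = 31.86 kPa.
q·N_q = 31.86 × 20.631 = 657.3 kPa
0.5·γ·B·N_γ·s_γ = 0.5 × 17.7 × 3.2 × 18.6 × 0.8 = 421.4 kPa
q_ult = 657.3 + 421.4 = 1078.7 kPa.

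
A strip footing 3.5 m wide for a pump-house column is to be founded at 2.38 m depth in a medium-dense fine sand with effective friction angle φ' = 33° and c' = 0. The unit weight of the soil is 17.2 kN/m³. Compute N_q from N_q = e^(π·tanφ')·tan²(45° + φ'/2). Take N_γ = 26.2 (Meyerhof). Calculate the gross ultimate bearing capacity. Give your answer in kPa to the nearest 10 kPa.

tan33° = 0.6494, so N_q = e^(π×0.6494)·tan²(61.5°) = 7.692 × 3.392 = 26.09.
q = γ·D_f = 17.2 × 2.38 = 40.936 kPa.
q·N_q = 40.936 × 26.092 = 1068.1 kPa
0.5·γ·B·N_γ = 0.5 × 17.2 × 3.5 × 26.2 = 788.62 kPa
q_ult = 1068.1 + 788.62 = 1856.7 kPa.

q_ult ≈ 1860 kPa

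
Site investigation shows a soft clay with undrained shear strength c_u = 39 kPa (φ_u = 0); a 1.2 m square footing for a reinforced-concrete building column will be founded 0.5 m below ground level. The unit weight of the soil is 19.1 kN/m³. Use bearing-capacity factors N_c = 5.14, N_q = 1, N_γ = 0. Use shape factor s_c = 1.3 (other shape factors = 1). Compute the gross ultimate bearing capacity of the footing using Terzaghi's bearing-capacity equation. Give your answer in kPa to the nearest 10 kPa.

Overburden at base level: q = 19.1 × 0.5 = 9.55 kPa.
Cohesion term c·N_c·s_c = 39 × 5.14 × 1.3 = 260.6 kPa; surcharge term q·N_q = 9.55 × 1 = 9.55 kPa.
q_ult = 260.6 + 9.55 = 270.15 kPa.

q_ult ≈ 270 kPa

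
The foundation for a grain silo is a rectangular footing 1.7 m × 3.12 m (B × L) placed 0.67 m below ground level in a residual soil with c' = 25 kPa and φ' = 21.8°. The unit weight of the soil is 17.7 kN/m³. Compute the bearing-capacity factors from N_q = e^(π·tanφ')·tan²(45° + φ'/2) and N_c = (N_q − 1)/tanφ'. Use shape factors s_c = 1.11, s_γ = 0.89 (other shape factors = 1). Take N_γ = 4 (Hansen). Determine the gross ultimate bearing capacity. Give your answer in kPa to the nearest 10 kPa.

q_ult ≈ 610 kPa

tan21.8° = 0.4, so N_q = e^(π×0.4)·tan²(55.9°) = 3.513 × 2.182 = 7.66.
N_c = (7.66 − 1)/tan21.8° = 16.66.
Effective surcharge at the founding depth q = γ·D_f = 17.7 × 0.67 = 11.859 kPa.
q_ult = c·N_c·s_c + q·N_q + 0.5·γ·B·N_γ·s_γ
     = 25 × 16.662 × 1.11 + 11.859 × 7.6642 + 0.5 × 17.7 × 1.7 × 4 × 0.89
     = 462.36 + 90.89 + 53.56 = 606.81 kPa.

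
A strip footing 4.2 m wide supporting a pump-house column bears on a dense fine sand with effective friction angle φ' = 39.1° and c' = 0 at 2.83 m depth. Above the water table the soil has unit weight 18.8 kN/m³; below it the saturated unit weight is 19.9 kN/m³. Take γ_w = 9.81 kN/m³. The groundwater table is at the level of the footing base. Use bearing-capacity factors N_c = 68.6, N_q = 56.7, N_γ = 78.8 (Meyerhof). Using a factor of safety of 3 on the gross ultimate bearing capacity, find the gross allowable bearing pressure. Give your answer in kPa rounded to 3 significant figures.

Effective surcharge at the founding depth q = γ·D_f = 18.8 × 2.83 = 53.204 kPa.
The water table coincides with the base, so in the self-weight term γ → γ' = 10.09 kN/m³.
q_ult = q·N_q + 0.5·γ·B·N_γ
     = 53.204 × 56.7 + 0.5 × 10.09 × 4.2 × 78.8
     = 3016.7 + 1669.7 = 4686.4 kPa.
q_all = 4686.4 / 3 = 1562.1 kPa.

q_all ≈ 1560 kPa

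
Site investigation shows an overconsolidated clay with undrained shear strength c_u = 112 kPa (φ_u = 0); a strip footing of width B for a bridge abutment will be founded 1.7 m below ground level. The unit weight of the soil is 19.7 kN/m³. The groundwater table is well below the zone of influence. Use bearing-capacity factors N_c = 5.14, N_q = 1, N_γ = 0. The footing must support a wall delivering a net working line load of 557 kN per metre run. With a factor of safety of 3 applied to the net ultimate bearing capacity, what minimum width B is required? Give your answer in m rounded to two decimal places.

B = 2.90 m

Effective surcharge at the founding depth q = γ·D_f = 19.7 × 1.7 = 33.49 kPa.
q_ult = c·N_c + q·N_q
     = 112 × 5.14 + 33.49 × 1
     = 575.68 + 33.49 = 609.17 kPa.
For φ = 0 the ½γBN_γ term vanishes, so q_ult is independent of B. q_net = 609.17 − 33.49 = 575.68 kPa; q_all(net) = 575.68/3 = 191.89 kPa.
Required width B = w / q_all(net) = 557 / 191.89 = 2.903 m.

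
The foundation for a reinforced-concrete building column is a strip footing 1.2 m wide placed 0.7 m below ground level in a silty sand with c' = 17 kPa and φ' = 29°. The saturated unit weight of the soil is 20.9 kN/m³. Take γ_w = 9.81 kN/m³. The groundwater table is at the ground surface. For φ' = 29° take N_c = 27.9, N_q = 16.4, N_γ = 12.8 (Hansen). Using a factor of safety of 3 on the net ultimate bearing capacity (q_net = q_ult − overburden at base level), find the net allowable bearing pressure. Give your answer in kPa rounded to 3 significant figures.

γ' = 20.9 − 9.81 = 11.09 kN/m³ (submerged throughout). q = 11.09 × 0.7 = 7.763 kPa; the same γ' applies in the ½γBN_γ term.
c·N_c = 17 × 27.9 = 474.3 kPa
q·N_q = 7.763 × 16.4 = 127.31 kPa
0.5·γ·B·N_γ = 0.5 × 11.09 × 1.2 × 12.8 = 85.171 kPa
q_ult = 474.3 + 127.31 + 85.171 = 686.78 kPa.
q_net = 686.78 − 7.763 = 679.02 kPa.
q_all(net) = 679.02 / 3 = 226.34 kPa.

q_all(net) ≈ 226 kPa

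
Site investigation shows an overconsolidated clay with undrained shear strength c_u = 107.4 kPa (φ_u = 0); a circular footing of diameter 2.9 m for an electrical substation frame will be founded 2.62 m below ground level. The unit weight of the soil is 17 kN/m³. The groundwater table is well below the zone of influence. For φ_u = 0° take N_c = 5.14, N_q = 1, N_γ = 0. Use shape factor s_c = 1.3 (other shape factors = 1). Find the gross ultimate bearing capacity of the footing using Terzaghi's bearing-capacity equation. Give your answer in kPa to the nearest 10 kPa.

Effective surcharge at the founding depth q = γ·D_f = 17 × 2.62 = 44.54 kPa.
q_ult = c·N_c·s_c + q·N_q
     = 107.4 × 5.14 × 1.3 + 44.54 × 1
     = 717.65 + 44.54 = 762.19 kPa.

q_ult ≈ 760 kPa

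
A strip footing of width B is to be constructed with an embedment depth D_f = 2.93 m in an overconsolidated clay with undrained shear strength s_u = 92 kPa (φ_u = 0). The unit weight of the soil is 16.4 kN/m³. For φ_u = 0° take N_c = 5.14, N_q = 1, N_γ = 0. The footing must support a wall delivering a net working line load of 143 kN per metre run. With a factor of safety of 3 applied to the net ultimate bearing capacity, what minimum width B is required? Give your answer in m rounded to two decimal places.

B = 0.91 m

Effective surcharge at the founding depth q = γ·D_f = 16.4 × 2.93 = 48.052 kPa.
q_ult = c·N_c + q·N_q
     = 92 × 5.14 + 48.052 × 1
     = 472.88 + 48.052 = 520.93 kPa.
For φ = 0 the ½γBN_γ term vanishes, so q_ult is independent of B. q_net = 520.93 − 48.052 = 472.88 kPa; q_all(net) = 472.88/3 = 157.63 kPa.
Required width B = w / q_all(net) = 143 / 157.63 = 0.907 m.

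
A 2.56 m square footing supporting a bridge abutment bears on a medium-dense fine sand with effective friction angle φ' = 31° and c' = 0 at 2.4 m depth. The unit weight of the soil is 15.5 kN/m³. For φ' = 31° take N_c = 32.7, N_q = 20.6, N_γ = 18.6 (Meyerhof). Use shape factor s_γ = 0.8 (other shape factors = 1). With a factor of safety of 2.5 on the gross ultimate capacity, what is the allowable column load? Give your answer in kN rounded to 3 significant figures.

P_all ≈ 2780 kN

Effective surcharge at the founding depth q = γ·D_f = 15.5 × 2.4 = 37.2 kPa.
q_ult = q·N_q + 0.5·γ·B·N_γ·s_γ
     = 37.2 × 20.6 + 0.5 × 15.5 × 2.56 × 18.6 × 0.8
     = 766.32 + 295.22 = 1061.5 kPa.
Gross allowable pressure q_all = 1061.5 / 2.5 = 424.62 kPa.
Footing area = 6.5536 m², so allowable column load = 424.62 × 6.5536 = 2782.8 kN.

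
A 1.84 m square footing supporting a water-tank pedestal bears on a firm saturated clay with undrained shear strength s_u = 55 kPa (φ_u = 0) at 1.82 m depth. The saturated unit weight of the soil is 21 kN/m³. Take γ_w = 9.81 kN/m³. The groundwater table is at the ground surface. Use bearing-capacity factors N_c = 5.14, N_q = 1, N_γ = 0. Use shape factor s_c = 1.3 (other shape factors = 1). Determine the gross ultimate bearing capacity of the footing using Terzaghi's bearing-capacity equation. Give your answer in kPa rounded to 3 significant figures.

q_ult ≈ 388 kPa

With the water table at the surface the whole profile is submerged: γ' = 21 − 9.81 = 11.19 kN/m³, so q = γ'·D_f = 20.366 kPa.
q_ult = c·N_c·s_c + q·N_q
     = 55 × 5.14 × 1.3 + 20.366 × 1
     = 367.51 + 20.366 = 387.88 kPa.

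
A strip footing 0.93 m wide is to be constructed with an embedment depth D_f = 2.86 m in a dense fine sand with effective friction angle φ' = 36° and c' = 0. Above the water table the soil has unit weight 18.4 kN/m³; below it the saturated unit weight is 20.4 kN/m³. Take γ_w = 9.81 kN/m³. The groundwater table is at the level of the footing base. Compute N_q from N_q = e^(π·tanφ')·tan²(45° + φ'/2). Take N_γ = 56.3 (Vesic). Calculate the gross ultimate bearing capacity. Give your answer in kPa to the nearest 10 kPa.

q_ult ≈ 2260 kPa

tan36° = 0.7265, so N_q = e^(π×0.7265)·tan²(63°) = 9.801 × 3.852 = 37.75.
q = γ·D_f = 18.4 × 2.86 = 52.624 kPa.
For the ½γBN_γ term take γ' = 20.4 − 9.81 = 10.59 kN/m³ (soil below base is submerged).
q·N_q = 52.624 × 37.752 = 1986.7 kPa
0.5·γ·B·N_γ = 0.5 × 10.59 × 0.93 × 56.3 = 277.24 kPa
q_ult = 1986.7 + 277.24 = 2263.9 kPa.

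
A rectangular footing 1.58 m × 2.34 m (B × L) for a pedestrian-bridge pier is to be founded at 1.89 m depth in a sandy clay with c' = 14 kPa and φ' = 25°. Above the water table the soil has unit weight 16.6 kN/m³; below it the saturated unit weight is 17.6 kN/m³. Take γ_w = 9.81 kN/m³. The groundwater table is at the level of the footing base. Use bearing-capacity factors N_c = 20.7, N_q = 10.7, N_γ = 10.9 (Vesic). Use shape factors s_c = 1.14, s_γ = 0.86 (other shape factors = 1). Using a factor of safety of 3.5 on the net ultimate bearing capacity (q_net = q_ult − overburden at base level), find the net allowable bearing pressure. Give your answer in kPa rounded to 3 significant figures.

q_all(net) ≈ 198 kPa

Effective surcharge at the founding depth q = γ·D_f = 16.6 × 1.89 = 31.374 kPa.
The water table coincides with the base, so in the self-weight term γ → γ' = 7.79 kN/m³.
q_ult = c·N_c·s_c + q·N_q + 0.5·γ·B·N_γ·s_γ
     = 14 × 20.7 × 1.14 + 31.374 × 10.7 + 0.5 × 7.79 × 1.58 × 10.9 × 0.86
     = 330.37 + 335.7 + 57.689 = 723.76 kPa.
q_net = 723.76 − 31.374 = 692.39 kPa.
q_all(net) = 692.39 / 3.5 = 197.83 kPa.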